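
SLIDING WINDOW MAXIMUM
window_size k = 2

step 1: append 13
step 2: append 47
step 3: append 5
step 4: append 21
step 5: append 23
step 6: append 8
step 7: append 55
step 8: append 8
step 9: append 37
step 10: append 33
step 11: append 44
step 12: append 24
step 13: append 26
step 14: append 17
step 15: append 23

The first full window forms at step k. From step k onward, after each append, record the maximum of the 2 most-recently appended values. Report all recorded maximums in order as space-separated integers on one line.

Answer: 47 47 21 23 23 55 55 37 37 44 44 26 26 23

Derivation:
step 1: append 13 -> window=[13] (not full yet)
step 2: append 47 -> window=[13, 47] -> max=47
step 3: append 5 -> window=[47, 5] -> max=47
step 4: append 21 -> window=[5, 21] -> max=21
step 5: append 23 -> window=[21, 23] -> max=23
step 6: append 8 -> window=[23, 8] -> max=23
step 7: append 55 -> window=[8, 55] -> max=55
step 8: append 8 -> window=[55, 8] -> max=55
step 9: append 37 -> window=[8, 37] -> max=37
step 10: append 33 -> window=[37, 33] -> max=37
step 11: append 44 -> window=[33, 44] -> max=44
step 12: append 24 -> window=[44, 24] -> max=44
step 13: append 26 -> window=[24, 26] -> max=26
step 14: append 17 -> window=[26, 17] -> max=26
step 15: append 23 -> window=[17, 23] -> max=23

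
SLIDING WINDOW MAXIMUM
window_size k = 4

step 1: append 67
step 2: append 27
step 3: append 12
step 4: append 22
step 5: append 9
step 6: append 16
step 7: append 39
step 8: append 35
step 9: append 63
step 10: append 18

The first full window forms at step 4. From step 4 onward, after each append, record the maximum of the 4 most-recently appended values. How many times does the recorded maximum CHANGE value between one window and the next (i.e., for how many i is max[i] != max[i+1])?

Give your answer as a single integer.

Answer: 4

Derivation:
step 1: append 67 -> window=[67] (not full yet)
step 2: append 27 -> window=[67, 27] (not full yet)
step 3: append 12 -> window=[67, 27, 12] (not full yet)
step 4: append 22 -> window=[67, 27, 12, 22] -> max=67
step 5: append 9 -> window=[27, 12, 22, 9] -> max=27
step 6: append 16 -> window=[12, 22, 9, 16] -> max=22
step 7: append 39 -> window=[22, 9, 16, 39] -> max=39
step 8: append 35 -> window=[9, 16, 39, 35] -> max=39
step 9: append 63 -> window=[16, 39, 35, 63] -> max=63
step 10: append 18 -> window=[39, 35, 63, 18] -> max=63
Recorded maximums: 67 27 22 39 39 63 63
Changes between consecutive maximums: 4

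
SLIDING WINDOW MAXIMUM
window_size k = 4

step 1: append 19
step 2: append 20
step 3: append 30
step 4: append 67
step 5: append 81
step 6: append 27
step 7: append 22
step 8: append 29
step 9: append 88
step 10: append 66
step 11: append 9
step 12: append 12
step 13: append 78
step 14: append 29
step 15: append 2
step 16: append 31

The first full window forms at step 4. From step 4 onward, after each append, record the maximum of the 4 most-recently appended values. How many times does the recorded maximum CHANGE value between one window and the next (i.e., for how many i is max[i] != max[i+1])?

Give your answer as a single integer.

step 1: append 19 -> window=[19] (not full yet)
step 2: append 20 -> window=[19, 20] (not full yet)
step 3: append 30 -> window=[19, 20, 30] (not full yet)
step 4: append 67 -> window=[19, 20, 30, 67] -> max=67
step 5: append 81 -> window=[20, 30, 67, 81] -> max=81
step 6: append 27 -> window=[30, 67, 81, 27] -> max=81
step 7: append 22 -> window=[67, 81, 27, 22] -> max=81
step 8: append 29 -> window=[81, 27, 22, 29] -> max=81
step 9: append 88 -> window=[27, 22, 29, 88] -> max=88
step 10: append 66 -> window=[22, 29, 88, 66] -> max=88
step 11: append 9 -> window=[29, 88, 66, 9] -> max=88
step 12: append 12 -> window=[88, 66, 9, 12] -> max=88
step 13: append 78 -> window=[66, 9, 12, 78] -> max=78
step 14: append 29 -> window=[9, 12, 78, 29] -> max=78
step 15: append 2 -> window=[12, 78, 29, 2] -> max=78
step 16: append 31 -> window=[78, 29, 2, 31] -> max=78
Recorded maximums: 67 81 81 81 81 88 88 88 88 78 78 78 78
Changes between consecutive maximums: 3

Answer: 3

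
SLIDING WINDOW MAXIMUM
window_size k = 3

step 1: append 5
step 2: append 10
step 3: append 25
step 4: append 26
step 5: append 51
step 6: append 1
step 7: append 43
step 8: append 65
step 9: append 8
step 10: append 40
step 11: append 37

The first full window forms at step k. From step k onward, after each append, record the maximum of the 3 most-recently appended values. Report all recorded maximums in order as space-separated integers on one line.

Answer: 25 26 51 51 51 65 65 65 40

Derivation:
step 1: append 5 -> window=[5] (not full yet)
step 2: append 10 -> window=[5, 10] (not full yet)
step 3: append 25 -> window=[5, 10, 25] -> max=25
step 4: append 26 -> window=[10, 25, 26] -> max=26
step 5: append 51 -> window=[25, 26, 51] -> max=51
step 6: append 1 -> window=[26, 51, 1] -> max=51
step 7: append 43 -> window=[51, 1, 43] -> max=51
step 8: append 65 -> window=[1, 43, 65] -> max=65
step 9: append 8 -> window=[43, 65, 8] -> max=65
step 10: append 40 -> window=[65, 8, 40] -> max=65
step 11: append 37 -> window=[8, 40, 37] -> max=40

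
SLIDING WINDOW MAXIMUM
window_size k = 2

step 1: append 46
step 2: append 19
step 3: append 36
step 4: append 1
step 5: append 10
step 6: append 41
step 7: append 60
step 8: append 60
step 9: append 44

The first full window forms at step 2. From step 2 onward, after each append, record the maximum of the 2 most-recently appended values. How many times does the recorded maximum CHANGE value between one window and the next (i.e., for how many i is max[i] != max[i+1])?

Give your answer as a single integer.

Answer: 4

Derivation:
step 1: append 46 -> window=[46] (not full yet)
step 2: append 19 -> window=[46, 19] -> max=46
step 3: append 36 -> window=[19, 36] -> max=36
step 4: append 1 -> window=[36, 1] -> max=36
step 5: append 10 -> window=[1, 10] -> max=10
step 6: append 41 -> window=[10, 41] -> max=41
step 7: append 60 -> window=[41, 60] -> max=60
step 8: append 60 -> window=[60, 60] -> max=60
step 9: append 44 -> window=[60, 44] -> max=60
Recorded maximums: 46 36 36 10 41 60 60 60
Changes between consecutive maximums: 4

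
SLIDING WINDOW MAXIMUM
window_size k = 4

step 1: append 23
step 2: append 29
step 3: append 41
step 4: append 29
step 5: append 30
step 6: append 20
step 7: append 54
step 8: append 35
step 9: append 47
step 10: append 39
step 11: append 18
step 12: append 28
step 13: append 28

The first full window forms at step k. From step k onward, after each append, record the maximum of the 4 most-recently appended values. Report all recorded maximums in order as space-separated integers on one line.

step 1: append 23 -> window=[23] (not full yet)
step 2: append 29 -> window=[23, 29] (not full yet)
step 3: append 41 -> window=[23, 29, 41] (not full yet)
step 4: append 29 -> window=[23, 29, 41, 29] -> max=41
step 5: append 30 -> window=[29, 41, 29, 30] -> max=41
step 6: append 20 -> window=[41, 29, 30, 20] -> max=41
step 7: append 54 -> window=[29, 30, 20, 54] -> max=54
step 8: append 35 -> window=[30, 20, 54, 35] -> max=54
step 9: append 47 -> window=[20, 54, 35, 47] -> max=54
step 10: append 39 -> window=[54, 35, 47, 39] -> max=54
step 11: append 18 -> window=[35, 47, 39, 18] -> max=47
step 12: append 28 -> window=[47, 39, 18, 28] -> max=47
step 13: append 28 -> window=[39, 18, 28, 28] -> max=39

Answer: 41 41 41 54 54 54 54 47 47 39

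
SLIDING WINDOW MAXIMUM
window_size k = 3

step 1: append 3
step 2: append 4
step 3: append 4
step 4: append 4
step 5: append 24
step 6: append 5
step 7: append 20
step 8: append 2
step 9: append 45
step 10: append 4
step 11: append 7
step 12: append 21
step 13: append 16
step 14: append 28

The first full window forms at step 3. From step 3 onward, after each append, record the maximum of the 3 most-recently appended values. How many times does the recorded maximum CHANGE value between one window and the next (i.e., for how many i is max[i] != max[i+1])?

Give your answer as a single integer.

Answer: 5

Derivation:
step 1: append 3 -> window=[3] (not full yet)
step 2: append 4 -> window=[3, 4] (not full yet)
step 3: append 4 -> window=[3, 4, 4] -> max=4
step 4: append 4 -> window=[4, 4, 4] -> max=4
step 5: append 24 -> window=[4, 4, 24] -> max=24
step 6: append 5 -> window=[4, 24, 5] -> max=24
step 7: append 20 -> window=[24, 5, 20] -> max=24
step 8: append 2 -> window=[5, 20, 2] -> max=20
step 9: append 45 -> window=[20, 2, 45] -> max=45
step 10: append 4 -> window=[2, 45, 4] -> max=45
step 11: append 7 -> window=[45, 4, 7] -> max=45
step 12: append 21 -> window=[4, 7, 21] -> max=21
step 13: append 16 -> window=[7, 21, 16] -> max=21
step 14: append 28 -> window=[21, 16, 28] -> max=28
Recorded maximums: 4 4 24 24 24 20 45 45 45 21 21 28
Changes between consecutive maximums: 5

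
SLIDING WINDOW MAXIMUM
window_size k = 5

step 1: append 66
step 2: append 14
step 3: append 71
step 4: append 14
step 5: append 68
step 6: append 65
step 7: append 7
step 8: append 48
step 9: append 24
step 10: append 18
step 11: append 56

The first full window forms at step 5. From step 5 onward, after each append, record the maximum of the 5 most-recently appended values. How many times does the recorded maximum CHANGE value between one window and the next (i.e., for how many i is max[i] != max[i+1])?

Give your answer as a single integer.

step 1: append 66 -> window=[66] (not full yet)
step 2: append 14 -> window=[66, 14] (not full yet)
step 3: append 71 -> window=[66, 14, 71] (not full yet)
step 4: append 14 -> window=[66, 14, 71, 14] (not full yet)
step 5: append 68 -> window=[66, 14, 71, 14, 68] -> max=71
step 6: append 65 -> window=[14, 71, 14, 68, 65] -> max=71
step 7: append 7 -> window=[71, 14, 68, 65, 7] -> max=71
step 8: append 48 -> window=[14, 68, 65, 7, 48] -> max=68
step 9: append 24 -> window=[68, 65, 7, 48, 24] -> max=68
step 10: append 18 -> window=[65, 7, 48, 24, 18] -> max=65
step 11: append 56 -> window=[7, 48, 24, 18, 56] -> max=56
Recorded maximums: 71 71 71 68 68 65 56
Changes between consecutive maximums: 3

Answer: 3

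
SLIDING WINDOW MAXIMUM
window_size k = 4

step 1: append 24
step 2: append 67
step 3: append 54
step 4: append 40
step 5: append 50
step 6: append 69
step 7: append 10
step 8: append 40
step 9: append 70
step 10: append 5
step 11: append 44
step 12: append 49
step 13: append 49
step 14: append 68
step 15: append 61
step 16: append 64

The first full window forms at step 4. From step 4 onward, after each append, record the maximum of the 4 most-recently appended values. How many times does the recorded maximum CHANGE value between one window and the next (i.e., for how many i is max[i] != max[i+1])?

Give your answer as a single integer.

Answer: 4

Derivation:
step 1: append 24 -> window=[24] (not full yet)
step 2: append 67 -> window=[24, 67] (not full yet)
step 3: append 54 -> window=[24, 67, 54] (not full yet)
step 4: append 40 -> window=[24, 67, 54, 40] -> max=67
step 5: append 50 -> window=[67, 54, 40, 50] -> max=67
step 6: append 69 -> window=[54, 40, 50, 69] -> max=69
step 7: append 10 -> window=[40, 50, 69, 10] -> max=69
step 8: append 40 -> window=[50, 69, 10, 40] -> max=69
step 9: append 70 -> window=[69, 10, 40, 70] -> max=70
step 10: append 5 -> window=[10, 40, 70, 5] -> max=70
step 11: append 44 -> window=[40, 70, 5, 44] -> max=70
step 12: append 49 -> window=[70, 5, 44, 49] -> max=70
step 13: append 49 -> window=[5, 44, 49, 49] -> max=49
step 14: append 68 -> window=[44, 49, 49, 68] -> max=68
step 15: append 61 -> window=[49, 49, 68, 61] -> max=68
step 16: append 64 -> window=[49, 68, 61, 64] -> max=68
Recorded maximums: 67 67 69 69 69 70 70 70 70 49 68 68 68
Changes between consecutive maximums: 4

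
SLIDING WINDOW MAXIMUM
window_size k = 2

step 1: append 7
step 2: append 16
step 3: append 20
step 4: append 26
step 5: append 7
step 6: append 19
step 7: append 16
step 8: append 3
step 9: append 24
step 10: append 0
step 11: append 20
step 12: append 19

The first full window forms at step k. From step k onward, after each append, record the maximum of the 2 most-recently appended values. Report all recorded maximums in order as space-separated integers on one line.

step 1: append 7 -> window=[7] (not full yet)
step 2: append 16 -> window=[7, 16] -> max=16
step 3: append 20 -> window=[16, 20] -> max=20
step 4: append 26 -> window=[20, 26] -> max=26
step 5: append 7 -> window=[26, 7] -> max=26
step 6: append 19 -> window=[7, 19] -> max=19
step 7: append 16 -> window=[19, 16] -> max=19
step 8: append 3 -> window=[16, 3] -> max=16
step 9: append 24 -> window=[3, 24] -> max=24
step 10: append 0 -> window=[24, 0] -> max=24
step 11: append 20 -> window=[0, 20] -> max=20
step 12: append 19 -> window=[20, 19] -> max=20

Answer: 16 20 26 26 19 19 16 24 24 20 20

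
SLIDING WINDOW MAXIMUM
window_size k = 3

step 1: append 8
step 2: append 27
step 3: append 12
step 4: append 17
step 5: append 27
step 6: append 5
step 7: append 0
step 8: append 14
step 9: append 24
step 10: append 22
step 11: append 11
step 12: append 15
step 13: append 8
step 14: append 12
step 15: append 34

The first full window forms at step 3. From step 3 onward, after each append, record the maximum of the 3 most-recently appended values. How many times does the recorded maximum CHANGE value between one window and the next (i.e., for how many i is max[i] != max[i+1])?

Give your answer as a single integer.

Answer: 5

Derivation:
step 1: append 8 -> window=[8] (not full yet)
step 2: append 27 -> window=[8, 27] (not full yet)
step 3: append 12 -> window=[8, 27, 12] -> max=27
step 4: append 17 -> window=[27, 12, 17] -> max=27
step 5: append 27 -> window=[12, 17, 27] -> max=27
step 6: append 5 -> window=[17, 27, 5] -> max=27
step 7: append 0 -> window=[27, 5, 0] -> max=27
step 8: append 14 -> window=[5, 0, 14] -> max=14
step 9: append 24 -> window=[0, 14, 24] -> max=24
step 10: append 22 -> window=[14, 24, 22] -> max=24
step 11: append 11 -> window=[24, 22, 11] -> max=24
step 12: append 15 -> window=[22, 11, 15] -> max=22
step 13: append 8 -> window=[11, 15, 8] -> max=15
step 14: append 12 -> window=[15, 8, 12] -> max=15
step 15: append 34 -> window=[8, 12, 34] -> max=34
Recorded maximums: 27 27 27 27 27 14 24 24 24 22 15 15 34
Changes between consecutive maximums: 5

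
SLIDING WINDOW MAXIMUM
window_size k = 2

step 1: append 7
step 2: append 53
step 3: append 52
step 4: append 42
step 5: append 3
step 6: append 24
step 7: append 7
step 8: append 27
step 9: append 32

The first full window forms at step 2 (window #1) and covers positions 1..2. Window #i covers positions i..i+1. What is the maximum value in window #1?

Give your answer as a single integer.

step 1: append 7 -> window=[7] (not full yet)
step 2: append 53 -> window=[7, 53] -> max=53
Window #1 max = 53

Answer: 53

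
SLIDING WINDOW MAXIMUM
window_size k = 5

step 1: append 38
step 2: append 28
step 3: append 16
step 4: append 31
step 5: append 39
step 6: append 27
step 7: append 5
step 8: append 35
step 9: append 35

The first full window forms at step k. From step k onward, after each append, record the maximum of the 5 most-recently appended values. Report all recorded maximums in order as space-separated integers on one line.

step 1: append 38 -> window=[38] (not full yet)
step 2: append 28 -> window=[38, 28] (not full yet)
step 3: append 16 -> window=[38, 28, 16] (not full yet)
step 4: append 31 -> window=[38, 28, 16, 31] (not full yet)
step 5: append 39 -> window=[38, 28, 16, 31, 39] -> max=39
step 6: append 27 -> window=[28, 16, 31, 39, 27] -> max=39
step 7: append 5 -> window=[16, 31, 39, 27, 5] -> max=39
step 8: append 35 -> window=[31, 39, 27, 5, 35] -> max=39
step 9: append 35 -> window=[39, 27, 5, 35, 35] -> max=39

Answer: 39 39 39 39 39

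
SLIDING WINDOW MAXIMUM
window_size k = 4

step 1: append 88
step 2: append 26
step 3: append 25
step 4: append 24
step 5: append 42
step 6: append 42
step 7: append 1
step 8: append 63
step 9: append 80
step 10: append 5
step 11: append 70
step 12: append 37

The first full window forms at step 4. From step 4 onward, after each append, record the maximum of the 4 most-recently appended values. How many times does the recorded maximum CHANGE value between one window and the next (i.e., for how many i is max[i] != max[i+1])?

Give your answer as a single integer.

step 1: append 88 -> window=[88] (not full yet)
step 2: append 26 -> window=[88, 26] (not full yet)
step 3: append 25 -> window=[88, 26, 25] (not full yet)
step 4: append 24 -> window=[88, 26, 25, 24] -> max=88
step 5: append 42 -> window=[26, 25, 24, 42] -> max=42
step 6: append 42 -> window=[25, 24, 42, 42] -> max=42
step 7: append 1 -> window=[24, 42, 42, 1] -> max=42
step 8: append 63 -> window=[42, 42, 1, 63] -> max=63
step 9: append 80 -> window=[42, 1, 63, 80] -> max=80
step 10: append 5 -> window=[1, 63, 80, 5] -> max=80
step 11: append 70 -> window=[63, 80, 5, 70] -> max=80
step 12: append 37 -> window=[80, 5, 70, 37] -> max=80
Recorded maximums: 88 42 42 42 63 80 80 80 80
Changes between consecutive maximums: 3

Answer: 3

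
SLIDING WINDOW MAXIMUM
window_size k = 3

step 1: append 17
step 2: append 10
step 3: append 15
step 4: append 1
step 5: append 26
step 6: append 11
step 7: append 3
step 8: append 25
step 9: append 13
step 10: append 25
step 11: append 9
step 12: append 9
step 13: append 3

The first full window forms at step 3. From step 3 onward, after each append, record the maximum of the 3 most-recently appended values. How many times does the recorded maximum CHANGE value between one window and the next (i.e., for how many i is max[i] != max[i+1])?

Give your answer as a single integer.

Answer: 4

Derivation:
step 1: append 17 -> window=[17] (not full yet)
step 2: append 10 -> window=[17, 10] (not full yet)
step 3: append 15 -> window=[17, 10, 15] -> max=17
step 4: append 1 -> window=[10, 15, 1] -> max=15
step 5: append 26 -> window=[15, 1, 26] -> max=26
step 6: append 11 -> window=[1, 26, 11] -> max=26
step 7: append 3 -> window=[26, 11, 3] -> max=26
step 8: append 25 -> window=[11, 3, 25] -> max=25
step 9: append 13 -> window=[3, 25, 13] -> max=25
step 10: append 25 -> window=[25, 13, 25] -> max=25
step 11: append 9 -> window=[13, 25, 9] -> max=25
step 12: append 9 -> window=[25, 9, 9] -> max=25
step 13: append 3 -> window=[9, 9, 3] -> max=9
Recorded maximums: 17 15 26 26 26 25 25 25 25 25 9
Changes between consecutive maximums: 4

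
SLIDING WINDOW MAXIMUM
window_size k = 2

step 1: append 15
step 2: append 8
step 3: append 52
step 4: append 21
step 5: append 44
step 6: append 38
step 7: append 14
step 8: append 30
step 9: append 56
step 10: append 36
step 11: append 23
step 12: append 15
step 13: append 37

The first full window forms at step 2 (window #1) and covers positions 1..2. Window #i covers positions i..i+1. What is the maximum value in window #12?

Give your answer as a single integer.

step 1: append 15 -> window=[15] (not full yet)
step 2: append 8 -> window=[15, 8] -> max=15
step 3: append 52 -> window=[8, 52] -> max=52
step 4: append 21 -> window=[52, 21] -> max=52
step 5: append 44 -> window=[21, 44] -> max=44
step 6: append 38 -> window=[44, 38] -> max=44
step 7: append 14 -> window=[38, 14] -> max=38
step 8: append 30 -> window=[14, 30] -> max=30
step 9: append 56 -> window=[30, 56] -> max=56
step 10: append 36 -> window=[56, 36] -> max=56
step 11: append 23 -> window=[36, 23] -> max=36
step 12: append 15 -> window=[23, 15] -> max=23
step 13: append 37 -> window=[15, 37] -> max=37
Window #12 max = 37

Answer: 37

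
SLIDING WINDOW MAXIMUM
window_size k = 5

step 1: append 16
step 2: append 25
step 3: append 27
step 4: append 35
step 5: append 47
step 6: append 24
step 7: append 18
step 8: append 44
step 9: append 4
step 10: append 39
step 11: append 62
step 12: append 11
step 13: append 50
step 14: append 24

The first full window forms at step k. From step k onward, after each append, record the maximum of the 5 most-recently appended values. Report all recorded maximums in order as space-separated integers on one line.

Answer: 47 47 47 47 47 44 62 62 62 62

Derivation:
step 1: append 16 -> window=[16] (not full yet)
step 2: append 25 -> window=[16, 25] (not full yet)
step 3: append 27 -> window=[16, 25, 27] (not full yet)
step 4: append 35 -> window=[16, 25, 27, 35] (not full yet)
step 5: append 47 -> window=[16, 25, 27, 35, 47] -> max=47
step 6: append 24 -> window=[25, 27, 35, 47, 24] -> max=47
step 7: append 18 -> window=[27, 35, 47, 24, 18] -> max=47
step 8: append 44 -> window=[35, 47, 24, 18, 44] -> max=47
step 9: append 4 -> window=[47, 24, 18, 44, 4] -> max=47
step 10: append 39 -> window=[24, 18, 44, 4, 39] -> max=44
step 11: append 62 -> window=[18, 44, 4, 39, 62] -> max=62
step 12: append 11 -> window=[44, 4, 39, 62, 11] -> max=62
step 13: append 50 -> window=[4, 39, 62, 11, 50] -> max=62
step 14: append 24 -> window=[39, 62, 11, 50, 24] -> max=62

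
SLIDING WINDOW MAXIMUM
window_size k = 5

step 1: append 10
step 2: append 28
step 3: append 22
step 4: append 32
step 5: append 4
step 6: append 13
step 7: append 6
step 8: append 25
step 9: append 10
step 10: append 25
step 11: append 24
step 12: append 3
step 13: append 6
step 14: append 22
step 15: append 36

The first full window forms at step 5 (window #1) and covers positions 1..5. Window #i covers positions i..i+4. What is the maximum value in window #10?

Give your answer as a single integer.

step 1: append 10 -> window=[10] (not full yet)
step 2: append 28 -> window=[10, 28] (not full yet)
step 3: append 22 -> window=[10, 28, 22] (not full yet)
step 4: append 32 -> window=[10, 28, 22, 32] (not full yet)
step 5: append 4 -> window=[10, 28, 22, 32, 4] -> max=32
step 6: append 13 -> window=[28, 22, 32, 4, 13] -> max=32
step 7: append 6 -> window=[22, 32, 4, 13, 6] -> max=32
step 8: append 25 -> window=[32, 4, 13, 6, 25] -> max=32
step 9: append 10 -> window=[4, 13, 6, 25, 10] -> max=25
step 10: append 25 -> window=[13, 6, 25, 10, 25] -> max=25
step 11: append 24 -> window=[6, 25, 10, 25, 24] -> max=25
step 12: append 3 -> window=[25, 10, 25, 24, 3] -> max=25
step 13: append 6 -> window=[10, 25, 24, 3, 6] -> max=25
step 14: append 22 -> window=[25, 24, 3, 6, 22] -> max=25
Window #10 max = 25

Answer: 25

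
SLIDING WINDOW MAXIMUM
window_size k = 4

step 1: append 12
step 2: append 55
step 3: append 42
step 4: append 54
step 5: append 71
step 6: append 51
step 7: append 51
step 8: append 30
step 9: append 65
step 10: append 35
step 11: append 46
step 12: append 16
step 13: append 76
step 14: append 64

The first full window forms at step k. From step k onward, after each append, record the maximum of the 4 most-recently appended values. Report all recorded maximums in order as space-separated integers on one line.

step 1: append 12 -> window=[12] (not full yet)
step 2: append 55 -> window=[12, 55] (not full yet)
step 3: append 42 -> window=[12, 55, 42] (not full yet)
step 4: append 54 -> window=[12, 55, 42, 54] -> max=55
step 5: append 71 -> window=[55, 42, 54, 71] -> max=71
step 6: append 51 -> window=[42, 54, 71, 51] -> max=71
step 7: append 51 -> window=[54, 71, 51, 51] -> max=71
step 8: append 30 -> window=[71, 51, 51, 30] -> max=71
step 9: append 65 -> window=[51, 51, 30, 65] -> max=65
step 10: append 35 -> window=[51, 30, 65, 35] -> max=65
step 11: append 46 -> window=[30, 65, 35, 46] -> max=65
step 12: append 16 -> window=[65, 35, 46, 16] -> max=65
step 13: append 76 -> window=[35, 46, 16, 76] -> max=76
step 14: append 64 -> window=[46, 16, 76, 64] -> max=76

Answer: 55 71 71 71 71 65 65 65 65 76 76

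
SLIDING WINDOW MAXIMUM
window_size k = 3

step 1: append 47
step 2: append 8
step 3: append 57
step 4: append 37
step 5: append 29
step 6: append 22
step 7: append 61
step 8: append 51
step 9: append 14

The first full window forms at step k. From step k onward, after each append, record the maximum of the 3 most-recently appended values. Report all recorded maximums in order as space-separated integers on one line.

Answer: 57 57 57 37 61 61 61

Derivation:
step 1: append 47 -> window=[47] (not full yet)
step 2: append 8 -> window=[47, 8] (not full yet)
step 3: append 57 -> window=[47, 8, 57] -> max=57
step 4: append 37 -> window=[8, 57, 37] -> max=57
step 5: append 29 -> window=[57, 37, 29] -> max=57
step 6: append 22 -> window=[37, 29, 22] -> max=37
step 7: append 61 -> window=[29, 22, 61] -> max=61
step 8: append 51 -> window=[22, 61, 51] -> max=61
step 9: append 14 -> window=[61, 51, 14] -> max=61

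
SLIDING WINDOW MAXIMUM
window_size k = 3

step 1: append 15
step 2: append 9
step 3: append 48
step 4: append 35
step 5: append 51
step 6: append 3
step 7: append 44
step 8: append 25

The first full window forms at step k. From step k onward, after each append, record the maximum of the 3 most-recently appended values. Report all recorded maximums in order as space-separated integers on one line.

Answer: 48 48 51 51 51 44

Derivation:
step 1: append 15 -> window=[15] (not full yet)
step 2: append 9 -> window=[15, 9] (not full yet)
step 3: append 48 -> window=[15, 9, 48] -> max=48
step 4: append 35 -> window=[9, 48, 35] -> max=48
step 5: append 51 -> window=[48, 35, 51] -> max=51
step 6: append 3 -> window=[35, 51, 3] -> max=51
step 7: append 44 -> window=[51, 3, 44] -> max=51
step 8: append 25 -> window=[3, 44, 25] -> max=44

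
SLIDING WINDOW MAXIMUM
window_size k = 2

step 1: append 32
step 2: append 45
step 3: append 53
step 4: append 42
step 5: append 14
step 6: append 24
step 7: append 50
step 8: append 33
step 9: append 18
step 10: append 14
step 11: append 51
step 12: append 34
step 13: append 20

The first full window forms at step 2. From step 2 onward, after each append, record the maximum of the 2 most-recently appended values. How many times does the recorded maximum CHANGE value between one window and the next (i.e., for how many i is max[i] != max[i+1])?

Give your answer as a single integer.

Answer: 8

Derivation:
step 1: append 32 -> window=[32] (not full yet)
step 2: append 45 -> window=[32, 45] -> max=45
step 3: append 53 -> window=[45, 53] -> max=53
step 4: append 42 -> window=[53, 42] -> max=53
step 5: append 14 -> window=[42, 14] -> max=42
step 6: append 24 -> window=[14, 24] -> max=24
step 7: append 50 -> window=[24, 50] -> max=50
step 8: append 33 -> window=[50, 33] -> max=50
step 9: append 18 -> window=[33, 18] -> max=33
step 10: append 14 -> window=[18, 14] -> max=18
step 11: append 51 -> window=[14, 51] -> max=51
step 12: append 34 -> window=[51, 34] -> max=51
step 13: append 20 -> window=[34, 20] -> max=34
Recorded maximums: 45 53 53 42 24 50 50 33 18 51 51 34
Changes between consecutive maximums: 8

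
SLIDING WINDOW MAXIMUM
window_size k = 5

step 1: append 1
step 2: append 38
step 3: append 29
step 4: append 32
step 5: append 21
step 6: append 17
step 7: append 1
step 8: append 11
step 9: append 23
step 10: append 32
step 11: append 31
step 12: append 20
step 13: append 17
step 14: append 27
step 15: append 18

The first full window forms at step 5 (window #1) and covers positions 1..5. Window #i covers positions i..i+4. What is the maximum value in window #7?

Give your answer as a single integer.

step 1: append 1 -> window=[1] (not full yet)
step 2: append 38 -> window=[1, 38] (not full yet)
step 3: append 29 -> window=[1, 38, 29] (not full yet)
step 4: append 32 -> window=[1, 38, 29, 32] (not full yet)
step 5: append 21 -> window=[1, 38, 29, 32, 21] -> max=38
step 6: append 17 -> window=[38, 29, 32, 21, 17] -> max=38
step 7: append 1 -> window=[29, 32, 21, 17, 1] -> max=32
step 8: append 11 -> window=[32, 21, 17, 1, 11] -> max=32
step 9: append 23 -> window=[21, 17, 1, 11, 23] -> max=23
step 10: append 32 -> window=[17, 1, 11, 23, 32] -> max=32
step 11: append 31 -> window=[1, 11, 23, 32, 31] -> max=32
Window #7 max = 32

Answer: 32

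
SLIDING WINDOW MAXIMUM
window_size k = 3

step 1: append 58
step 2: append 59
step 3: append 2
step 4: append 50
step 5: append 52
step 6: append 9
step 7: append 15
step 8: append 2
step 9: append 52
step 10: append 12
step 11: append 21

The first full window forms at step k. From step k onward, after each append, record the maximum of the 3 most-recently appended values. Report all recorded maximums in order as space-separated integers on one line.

Answer: 59 59 52 52 52 15 52 52 52

Derivation:
step 1: append 58 -> window=[58] (not full yet)
step 2: append 59 -> window=[58, 59] (not full yet)
step 3: append 2 -> window=[58, 59, 2] -> max=59
step 4: append 50 -> window=[59, 2, 50] -> max=59
step 5: append 52 -> window=[2, 50, 52] -> max=52
step 6: append 9 -> window=[50, 52, 9] -> max=52
step 7: append 15 -> window=[52, 9, 15] -> max=52
step 8: append 2 -> window=[9, 15, 2] -> max=15
step 9: append 52 -> window=[15, 2, 52] -> max=52
step 10: append 12 -> window=[2, 52, 12] -> max=52
step 11: append 21 -> window=[52, 12, 21] -> max=52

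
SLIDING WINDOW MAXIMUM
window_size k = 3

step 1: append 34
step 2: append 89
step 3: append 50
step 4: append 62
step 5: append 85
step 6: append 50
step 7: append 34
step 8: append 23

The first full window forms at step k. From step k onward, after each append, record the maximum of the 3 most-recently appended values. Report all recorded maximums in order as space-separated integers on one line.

step 1: append 34 -> window=[34] (not full yet)
step 2: append 89 -> window=[34, 89] (not full yet)
step 3: append 50 -> window=[34, 89, 50] -> max=89
step 4: append 62 -> window=[89, 50, 62] -> max=89
step 5: append 85 -> window=[50, 62, 85] -> max=85
step 6: append 50 -> window=[62, 85, 50] -> max=85
step 7: append 34 -> window=[85, 50, 34] -> max=85
step 8: append 23 -> window=[50, 34, 23] -> max=50

Answer: 89 89 85 85 85 50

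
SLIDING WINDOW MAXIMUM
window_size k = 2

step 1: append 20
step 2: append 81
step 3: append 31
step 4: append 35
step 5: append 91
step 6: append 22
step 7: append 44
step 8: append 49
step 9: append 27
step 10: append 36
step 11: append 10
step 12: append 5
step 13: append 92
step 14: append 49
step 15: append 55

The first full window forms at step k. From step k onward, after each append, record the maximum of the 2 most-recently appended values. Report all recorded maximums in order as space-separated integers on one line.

step 1: append 20 -> window=[20] (not full yet)
step 2: append 81 -> window=[20, 81] -> max=81
step 3: append 31 -> window=[81, 31] -> max=81
step 4: append 35 -> window=[31, 35] -> max=35
step 5: append 91 -> window=[35, 91] -> max=91
step 6: append 22 -> window=[91, 22] -> max=91
step 7: append 44 -> window=[22, 44] -> max=44
step 8: append 49 -> window=[44, 49] -> max=49
step 9: append 27 -> window=[49, 27] -> max=49
step 10: append 36 -> window=[27, 36] -> max=36
step 11: append 10 -> window=[36, 10] -> max=36
step 12: append 5 -> window=[10, 5] -> max=10
step 13: append 92 -> window=[5, 92] -> max=92
step 14: append 49 -> window=[92, 49] -> max=92
step 15: append 55 -> window=[49, 55] -> max=55

Answer: 81 81 35 91 91 44 49 49 36 36 10 92 92 55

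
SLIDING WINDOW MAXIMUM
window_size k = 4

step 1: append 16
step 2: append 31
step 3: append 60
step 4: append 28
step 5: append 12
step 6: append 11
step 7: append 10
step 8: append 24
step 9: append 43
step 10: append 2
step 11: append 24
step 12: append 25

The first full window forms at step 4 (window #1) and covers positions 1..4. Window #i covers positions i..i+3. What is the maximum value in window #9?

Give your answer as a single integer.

step 1: append 16 -> window=[16] (not full yet)
step 2: append 31 -> window=[16, 31] (not full yet)
step 3: append 60 -> window=[16, 31, 60] (not full yet)
step 4: append 28 -> window=[16, 31, 60, 28] -> max=60
step 5: append 12 -> window=[31, 60, 28, 12] -> max=60
step 6: append 11 -> window=[60, 28, 12, 11] -> max=60
step 7: append 10 -> window=[28, 12, 11, 10] -> max=28
step 8: append 24 -> window=[12, 11, 10, 24] -> max=24
step 9: append 43 -> window=[11, 10, 24, 43] -> max=43
step 10: append 2 -> window=[10, 24, 43, 2] -> max=43
step 11: append 24 -> window=[24, 43, 2, 24] -> max=43
step 12: append 25 -> window=[43, 2, 24, 25] -> max=43
Window #9 max = 43

Answer: 43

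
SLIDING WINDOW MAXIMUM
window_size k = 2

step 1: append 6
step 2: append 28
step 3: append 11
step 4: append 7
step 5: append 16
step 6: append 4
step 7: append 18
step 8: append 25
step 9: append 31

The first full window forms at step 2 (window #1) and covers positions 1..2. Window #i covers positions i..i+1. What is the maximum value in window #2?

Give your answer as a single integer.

step 1: append 6 -> window=[6] (not full yet)
step 2: append 28 -> window=[6, 28] -> max=28
step 3: append 11 -> window=[28, 11] -> max=28
Window #2 max = 28

Answer: 28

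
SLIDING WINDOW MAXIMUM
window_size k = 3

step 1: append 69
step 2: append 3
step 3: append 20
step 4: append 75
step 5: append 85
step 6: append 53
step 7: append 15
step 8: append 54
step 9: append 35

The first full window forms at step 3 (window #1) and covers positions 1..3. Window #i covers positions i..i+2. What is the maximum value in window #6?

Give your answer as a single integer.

step 1: append 69 -> window=[69] (not full yet)
step 2: append 3 -> window=[69, 3] (not full yet)
step 3: append 20 -> window=[69, 3, 20] -> max=69
step 4: append 75 -> window=[3, 20, 75] -> max=75
step 5: append 85 -> window=[20, 75, 85] -> max=85
step 6: append 53 -> window=[75, 85, 53] -> max=85
step 7: append 15 -> window=[85, 53, 15] -> max=85
step 8: append 54 -> window=[53, 15, 54] -> max=54
Window #6 max = 54

Answer: 54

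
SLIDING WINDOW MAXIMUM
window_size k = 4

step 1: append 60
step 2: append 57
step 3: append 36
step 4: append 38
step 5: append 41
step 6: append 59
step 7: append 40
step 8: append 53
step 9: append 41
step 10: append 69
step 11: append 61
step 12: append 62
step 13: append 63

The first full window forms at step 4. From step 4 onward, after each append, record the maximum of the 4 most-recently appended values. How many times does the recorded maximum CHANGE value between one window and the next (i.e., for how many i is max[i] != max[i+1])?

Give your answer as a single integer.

step 1: append 60 -> window=[60] (not full yet)
step 2: append 57 -> window=[60, 57] (not full yet)
step 3: append 36 -> window=[60, 57, 36] (not full yet)
step 4: append 38 -> window=[60, 57, 36, 38] -> max=60
step 5: append 41 -> window=[57, 36, 38, 41] -> max=57
step 6: append 59 -> window=[36, 38, 41, 59] -> max=59
step 7: append 40 -> window=[38, 41, 59, 40] -> max=59
step 8: append 53 -> window=[41, 59, 40, 53] -> max=59
step 9: append 41 -> window=[59, 40, 53, 41] -> max=59
step 10: append 69 -> window=[40, 53, 41, 69] -> max=69
step 11: append 61 -> window=[53, 41, 69, 61] -> max=69
step 12: append 62 -> window=[41, 69, 61, 62] -> max=69
step 13: append 63 -> window=[69, 61, 62, 63] -> max=69
Recorded maximums: 60 57 59 59 59 59 69 69 69 69
Changes between consecutive maximums: 3

Answer: 3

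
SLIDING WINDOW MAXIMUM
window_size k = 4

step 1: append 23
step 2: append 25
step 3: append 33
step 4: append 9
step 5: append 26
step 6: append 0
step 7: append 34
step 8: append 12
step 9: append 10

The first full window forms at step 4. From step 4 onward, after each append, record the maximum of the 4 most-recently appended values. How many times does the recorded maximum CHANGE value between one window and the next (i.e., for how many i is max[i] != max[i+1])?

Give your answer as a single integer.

step 1: append 23 -> window=[23] (not full yet)
step 2: append 25 -> window=[23, 25] (not full yet)
step 3: append 33 -> window=[23, 25, 33] (not full yet)
step 4: append 9 -> window=[23, 25, 33, 9] -> max=33
step 5: append 26 -> window=[25, 33, 9, 26] -> max=33
step 6: append 0 -> window=[33, 9, 26, 0] -> max=33
step 7: append 34 -> window=[9, 26, 0, 34] -> max=34
step 8: append 12 -> window=[26, 0, 34, 12] -> max=34
step 9: append 10 -> window=[0, 34, 12, 10] -> max=34
Recorded maximums: 33 33 33 34 34 34
Changes between consecutive maximums: 1

Answer: 1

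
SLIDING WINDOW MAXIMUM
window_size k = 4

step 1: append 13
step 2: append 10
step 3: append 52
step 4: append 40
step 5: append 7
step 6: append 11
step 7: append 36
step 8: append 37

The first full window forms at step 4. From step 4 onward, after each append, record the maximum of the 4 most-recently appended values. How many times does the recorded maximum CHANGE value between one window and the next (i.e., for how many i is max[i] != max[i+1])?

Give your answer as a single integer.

step 1: append 13 -> window=[13] (not full yet)
step 2: append 10 -> window=[13, 10] (not full yet)
step 3: append 52 -> window=[13, 10, 52] (not full yet)
step 4: append 40 -> window=[13, 10, 52, 40] -> max=52
step 5: append 7 -> window=[10, 52, 40, 7] -> max=52
step 6: append 11 -> window=[52, 40, 7, 11] -> max=52
step 7: append 36 -> window=[40, 7, 11, 36] -> max=40
step 8: append 37 -> window=[7, 11, 36, 37] -> max=37
Recorded maximums: 52 52 52 40 37
Changes between consecutive maximums: 2

Answer: 2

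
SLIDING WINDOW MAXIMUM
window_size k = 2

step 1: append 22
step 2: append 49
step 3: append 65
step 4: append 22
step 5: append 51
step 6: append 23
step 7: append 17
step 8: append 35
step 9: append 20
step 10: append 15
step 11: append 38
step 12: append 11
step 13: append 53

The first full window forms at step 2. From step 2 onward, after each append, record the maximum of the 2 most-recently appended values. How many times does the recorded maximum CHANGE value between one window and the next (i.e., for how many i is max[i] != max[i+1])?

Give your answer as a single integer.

Answer: 7

Derivation:
step 1: append 22 -> window=[22] (not full yet)
step 2: append 49 -> window=[22, 49] -> max=49
step 3: append 65 -> window=[49, 65] -> max=65
step 4: append 22 -> window=[65, 22] -> max=65
step 5: append 51 -> window=[22, 51] -> max=51
step 6: append 23 -> window=[51, 23] -> max=51
step 7: append 17 -> window=[23, 17] -> max=23
step 8: append 35 -> window=[17, 35] -> max=35
step 9: append 20 -> window=[35, 20] -> max=35
step 10: append 15 -> window=[20, 15] -> max=20
step 11: append 38 -> window=[15, 38] -> max=38
step 12: append 11 -> window=[38, 11] -> max=38
step 13: append 53 -> window=[11, 53] -> max=53
Recorded maximums: 49 65 65 51 51 23 35 35 20 38 38 53
Changes between consecutive maximums: 7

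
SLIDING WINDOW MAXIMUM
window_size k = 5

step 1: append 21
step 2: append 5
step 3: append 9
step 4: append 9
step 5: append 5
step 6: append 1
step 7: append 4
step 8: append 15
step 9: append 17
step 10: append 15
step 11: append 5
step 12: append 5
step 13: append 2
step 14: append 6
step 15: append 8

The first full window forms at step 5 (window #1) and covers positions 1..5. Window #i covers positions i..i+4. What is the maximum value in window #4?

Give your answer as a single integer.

Answer: 15

Derivation:
step 1: append 21 -> window=[21] (not full yet)
step 2: append 5 -> window=[21, 5] (not full yet)
step 3: append 9 -> window=[21, 5, 9] (not full yet)
step 4: append 9 -> window=[21, 5, 9, 9] (not full yet)
step 5: append 5 -> window=[21, 5, 9, 9, 5] -> max=21
step 6: append 1 -> window=[5, 9, 9, 5, 1] -> max=9
step 7: append 4 -> window=[9, 9, 5, 1, 4] -> max=9
step 8: append 15 -> window=[9, 5, 1, 4, 15] -> max=15
Window #4 max = 15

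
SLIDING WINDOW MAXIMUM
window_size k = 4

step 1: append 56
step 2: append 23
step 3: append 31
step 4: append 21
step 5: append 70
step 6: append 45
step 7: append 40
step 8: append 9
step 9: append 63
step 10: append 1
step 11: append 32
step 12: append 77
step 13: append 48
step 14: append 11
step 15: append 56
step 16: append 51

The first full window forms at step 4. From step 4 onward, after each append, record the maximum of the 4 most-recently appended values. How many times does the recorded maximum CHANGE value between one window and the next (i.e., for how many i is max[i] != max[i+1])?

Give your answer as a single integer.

step 1: append 56 -> window=[56] (not full yet)
step 2: append 23 -> window=[56, 23] (not full yet)
step 3: append 31 -> window=[56, 23, 31] (not full yet)
step 4: append 21 -> window=[56, 23, 31, 21] -> max=56
step 5: append 70 -> window=[23, 31, 21, 70] -> max=70
step 6: append 45 -> window=[31, 21, 70, 45] -> max=70
step 7: append 40 -> window=[21, 70, 45, 40] -> max=70
step 8: append 9 -> window=[70, 45, 40, 9] -> max=70
step 9: append 63 -> window=[45, 40, 9, 63] -> max=63
step 10: append 1 -> window=[40, 9, 63, 1] -> max=63
step 11: append 32 -> window=[9, 63, 1, 32] -> max=63
step 12: append 77 -> window=[63, 1, 32, 77] -> max=77
step 13: append 48 -> window=[1, 32, 77, 48] -> max=77
step 14: append 11 -> window=[32, 77, 48, 11] -> max=77
step 15: append 56 -> window=[77, 48, 11, 56] -> max=77
step 16: append 51 -> window=[48, 11, 56, 51] -> max=56
Recorded maximums: 56 70 70 70 70 63 63 63 77 77 77 77 56
Changes between consecutive maximums: 4

Answer: 4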